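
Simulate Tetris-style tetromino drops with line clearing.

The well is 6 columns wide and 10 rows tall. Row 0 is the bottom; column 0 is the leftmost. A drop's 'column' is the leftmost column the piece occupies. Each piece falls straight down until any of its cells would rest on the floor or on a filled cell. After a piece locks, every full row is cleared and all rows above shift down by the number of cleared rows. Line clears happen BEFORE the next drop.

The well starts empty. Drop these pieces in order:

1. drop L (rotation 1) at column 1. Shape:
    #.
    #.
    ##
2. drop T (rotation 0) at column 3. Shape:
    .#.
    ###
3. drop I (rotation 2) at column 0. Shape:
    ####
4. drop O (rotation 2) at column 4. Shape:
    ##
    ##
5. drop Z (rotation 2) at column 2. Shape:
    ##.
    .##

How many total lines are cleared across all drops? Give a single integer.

Answer: 1

Derivation:
Drop 1: L rot1 at col 1 lands with bottom-row=0; cleared 0 line(s) (total 0); column heights now [0 3 1 0 0 0], max=3
Drop 2: T rot0 at col 3 lands with bottom-row=0; cleared 0 line(s) (total 0); column heights now [0 3 1 1 2 1], max=3
Drop 3: I rot2 at col 0 lands with bottom-row=3; cleared 0 line(s) (total 0); column heights now [4 4 4 4 2 1], max=4
Drop 4: O rot2 at col 4 lands with bottom-row=2; cleared 1 line(s) (total 1); column heights now [0 3 1 1 3 3], max=3
Drop 5: Z rot2 at col 2 lands with bottom-row=3; cleared 0 line(s) (total 1); column heights now [0 3 5 5 4 3], max=5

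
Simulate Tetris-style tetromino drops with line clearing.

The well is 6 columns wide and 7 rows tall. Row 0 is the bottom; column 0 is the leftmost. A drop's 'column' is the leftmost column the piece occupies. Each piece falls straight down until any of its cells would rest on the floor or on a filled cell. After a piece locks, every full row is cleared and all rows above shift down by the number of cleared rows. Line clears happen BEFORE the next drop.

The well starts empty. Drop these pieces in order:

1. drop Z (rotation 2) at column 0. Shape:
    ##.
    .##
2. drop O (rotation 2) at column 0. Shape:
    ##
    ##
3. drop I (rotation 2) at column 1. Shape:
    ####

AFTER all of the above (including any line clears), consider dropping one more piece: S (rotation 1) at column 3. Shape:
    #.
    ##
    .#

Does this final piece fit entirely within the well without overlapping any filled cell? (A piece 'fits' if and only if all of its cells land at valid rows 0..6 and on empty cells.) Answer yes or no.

Drop 1: Z rot2 at col 0 lands with bottom-row=0; cleared 0 line(s) (total 0); column heights now [2 2 1 0 0 0], max=2
Drop 2: O rot2 at col 0 lands with bottom-row=2; cleared 0 line(s) (total 0); column heights now [4 4 1 0 0 0], max=4
Drop 3: I rot2 at col 1 lands with bottom-row=4; cleared 0 line(s) (total 0); column heights now [4 5 5 5 5 0], max=5
Test piece S rot1 at col 3 (width 2): heights before test = [4 5 5 5 5 0]; fits = False

Answer: no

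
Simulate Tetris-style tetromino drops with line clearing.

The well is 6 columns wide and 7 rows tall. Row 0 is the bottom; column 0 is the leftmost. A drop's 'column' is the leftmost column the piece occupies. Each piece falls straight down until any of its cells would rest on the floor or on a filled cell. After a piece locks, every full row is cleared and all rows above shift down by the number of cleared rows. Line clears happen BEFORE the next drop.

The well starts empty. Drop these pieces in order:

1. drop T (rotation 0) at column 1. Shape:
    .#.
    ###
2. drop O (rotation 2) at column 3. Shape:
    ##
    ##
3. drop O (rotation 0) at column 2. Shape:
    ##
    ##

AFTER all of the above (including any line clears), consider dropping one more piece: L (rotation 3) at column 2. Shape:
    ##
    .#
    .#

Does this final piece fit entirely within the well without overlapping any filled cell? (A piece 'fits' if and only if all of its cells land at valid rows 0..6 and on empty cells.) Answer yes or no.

Answer: no

Derivation:
Drop 1: T rot0 at col 1 lands with bottom-row=0; cleared 0 line(s) (total 0); column heights now [0 1 2 1 0 0], max=2
Drop 2: O rot2 at col 3 lands with bottom-row=1; cleared 0 line(s) (total 0); column heights now [0 1 2 3 3 0], max=3
Drop 3: O rot0 at col 2 lands with bottom-row=3; cleared 0 line(s) (total 0); column heights now [0 1 5 5 3 0], max=5
Test piece L rot3 at col 2 (width 2): heights before test = [0 1 5 5 3 0]; fits = False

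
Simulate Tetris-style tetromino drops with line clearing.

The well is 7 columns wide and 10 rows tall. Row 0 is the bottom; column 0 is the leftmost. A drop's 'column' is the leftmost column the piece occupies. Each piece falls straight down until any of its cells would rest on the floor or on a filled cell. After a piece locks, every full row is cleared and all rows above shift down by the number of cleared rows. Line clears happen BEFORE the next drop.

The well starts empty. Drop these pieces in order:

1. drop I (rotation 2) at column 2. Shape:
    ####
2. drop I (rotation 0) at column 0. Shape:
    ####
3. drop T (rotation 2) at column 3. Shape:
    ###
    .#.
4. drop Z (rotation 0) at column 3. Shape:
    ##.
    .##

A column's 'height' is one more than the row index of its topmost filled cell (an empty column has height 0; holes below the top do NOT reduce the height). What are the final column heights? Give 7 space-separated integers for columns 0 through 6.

Answer: 2 2 2 5 5 4 0

Derivation:
Drop 1: I rot2 at col 2 lands with bottom-row=0; cleared 0 line(s) (total 0); column heights now [0 0 1 1 1 1 0], max=1
Drop 2: I rot0 at col 0 lands with bottom-row=1; cleared 0 line(s) (total 0); column heights now [2 2 2 2 1 1 0], max=2
Drop 3: T rot2 at col 3 lands with bottom-row=1; cleared 0 line(s) (total 0); column heights now [2 2 2 3 3 3 0], max=3
Drop 4: Z rot0 at col 3 lands with bottom-row=3; cleared 0 line(s) (total 0); column heights now [2 2 2 5 5 4 0], max=5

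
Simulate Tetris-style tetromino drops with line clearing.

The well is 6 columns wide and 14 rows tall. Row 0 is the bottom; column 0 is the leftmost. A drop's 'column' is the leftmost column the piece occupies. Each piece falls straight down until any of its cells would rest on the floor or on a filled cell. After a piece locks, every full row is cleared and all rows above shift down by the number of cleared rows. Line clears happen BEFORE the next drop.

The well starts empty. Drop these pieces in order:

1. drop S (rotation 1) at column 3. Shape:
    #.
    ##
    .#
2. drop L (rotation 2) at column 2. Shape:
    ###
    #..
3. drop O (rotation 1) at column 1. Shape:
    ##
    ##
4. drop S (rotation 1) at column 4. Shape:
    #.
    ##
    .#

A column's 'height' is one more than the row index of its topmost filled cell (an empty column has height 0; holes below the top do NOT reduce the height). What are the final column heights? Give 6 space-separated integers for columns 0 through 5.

Answer: 0 6 6 4 6 5

Derivation:
Drop 1: S rot1 at col 3 lands with bottom-row=0; cleared 0 line(s) (total 0); column heights now [0 0 0 3 2 0], max=3
Drop 2: L rot2 at col 2 lands with bottom-row=2; cleared 0 line(s) (total 0); column heights now [0 0 4 4 4 0], max=4
Drop 3: O rot1 at col 1 lands with bottom-row=4; cleared 0 line(s) (total 0); column heights now [0 6 6 4 4 0], max=6
Drop 4: S rot1 at col 4 lands with bottom-row=3; cleared 0 line(s) (total 0); column heights now [0 6 6 4 6 5], max=6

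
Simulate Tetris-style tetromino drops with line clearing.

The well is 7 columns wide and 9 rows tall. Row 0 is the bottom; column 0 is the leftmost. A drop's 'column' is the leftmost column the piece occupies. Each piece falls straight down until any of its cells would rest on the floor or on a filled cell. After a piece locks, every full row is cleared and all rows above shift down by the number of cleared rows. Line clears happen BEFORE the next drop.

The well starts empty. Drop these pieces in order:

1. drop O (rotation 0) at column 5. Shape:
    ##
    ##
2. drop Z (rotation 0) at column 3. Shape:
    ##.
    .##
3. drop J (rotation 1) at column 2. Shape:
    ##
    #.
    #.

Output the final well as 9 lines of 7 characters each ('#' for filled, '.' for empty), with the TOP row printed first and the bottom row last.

Drop 1: O rot0 at col 5 lands with bottom-row=0; cleared 0 line(s) (total 0); column heights now [0 0 0 0 0 2 2], max=2
Drop 2: Z rot0 at col 3 lands with bottom-row=2; cleared 0 line(s) (total 0); column heights now [0 0 0 4 4 3 2], max=4
Drop 3: J rot1 at col 2 lands with bottom-row=2; cleared 0 line(s) (total 0); column heights now [0 0 5 5 4 3 2], max=5

Answer: .......
.......
.......
.......
..##...
..###..
..#.##.
.....##
.....##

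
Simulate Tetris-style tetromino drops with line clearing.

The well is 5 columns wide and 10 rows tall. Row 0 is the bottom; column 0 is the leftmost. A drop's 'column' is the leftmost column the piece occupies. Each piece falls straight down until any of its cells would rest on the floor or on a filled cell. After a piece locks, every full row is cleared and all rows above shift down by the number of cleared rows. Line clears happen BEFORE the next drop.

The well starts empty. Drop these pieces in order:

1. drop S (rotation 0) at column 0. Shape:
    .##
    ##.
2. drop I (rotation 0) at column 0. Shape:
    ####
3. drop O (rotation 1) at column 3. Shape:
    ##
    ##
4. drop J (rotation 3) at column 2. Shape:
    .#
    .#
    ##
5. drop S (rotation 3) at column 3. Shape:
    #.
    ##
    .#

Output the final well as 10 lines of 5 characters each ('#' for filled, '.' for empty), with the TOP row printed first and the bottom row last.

Drop 1: S rot0 at col 0 lands with bottom-row=0; cleared 0 line(s) (total 0); column heights now [1 2 2 0 0], max=2
Drop 2: I rot0 at col 0 lands with bottom-row=2; cleared 0 line(s) (total 0); column heights now [3 3 3 3 0], max=3
Drop 3: O rot1 at col 3 lands with bottom-row=3; cleared 0 line(s) (total 0); column heights now [3 3 3 5 5], max=5
Drop 4: J rot3 at col 2 lands with bottom-row=5; cleared 0 line(s) (total 0); column heights now [3 3 6 8 5], max=8
Drop 5: S rot3 at col 3 lands with bottom-row=7; cleared 0 line(s) (total 0); column heights now [3 3 6 10 9], max=10

Answer: ...#.
...##
...##
...#.
..##.
...##
...##
####.
.##..
##...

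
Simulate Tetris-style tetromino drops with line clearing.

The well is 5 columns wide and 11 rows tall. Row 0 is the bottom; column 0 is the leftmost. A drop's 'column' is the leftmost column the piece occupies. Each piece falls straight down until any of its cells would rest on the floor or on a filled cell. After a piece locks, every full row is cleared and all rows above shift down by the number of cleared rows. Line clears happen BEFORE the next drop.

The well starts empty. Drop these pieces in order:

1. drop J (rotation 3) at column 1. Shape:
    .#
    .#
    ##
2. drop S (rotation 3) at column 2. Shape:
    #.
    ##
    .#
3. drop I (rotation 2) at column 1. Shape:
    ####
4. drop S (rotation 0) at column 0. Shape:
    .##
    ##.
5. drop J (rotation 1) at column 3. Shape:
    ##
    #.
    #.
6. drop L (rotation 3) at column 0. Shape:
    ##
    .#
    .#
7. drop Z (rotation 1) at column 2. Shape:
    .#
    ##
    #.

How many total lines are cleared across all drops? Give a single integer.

Answer: 0

Derivation:
Drop 1: J rot3 at col 1 lands with bottom-row=0; cleared 0 line(s) (total 0); column heights now [0 1 3 0 0], max=3
Drop 2: S rot3 at col 2 lands with bottom-row=2; cleared 0 line(s) (total 0); column heights now [0 1 5 4 0], max=5
Drop 3: I rot2 at col 1 lands with bottom-row=5; cleared 0 line(s) (total 0); column heights now [0 6 6 6 6], max=6
Drop 4: S rot0 at col 0 lands with bottom-row=6; cleared 0 line(s) (total 0); column heights now [7 8 8 6 6], max=8
Drop 5: J rot1 at col 3 lands with bottom-row=6; cleared 0 line(s) (total 0); column heights now [7 8 8 9 9], max=9
Drop 6: L rot3 at col 0 lands with bottom-row=8; cleared 0 line(s) (total 0); column heights now [11 11 8 9 9], max=11
Drop 7: Z rot1 at col 2 lands with bottom-row=8; cleared 0 line(s) (total 0); column heights now [11 11 10 11 9], max=11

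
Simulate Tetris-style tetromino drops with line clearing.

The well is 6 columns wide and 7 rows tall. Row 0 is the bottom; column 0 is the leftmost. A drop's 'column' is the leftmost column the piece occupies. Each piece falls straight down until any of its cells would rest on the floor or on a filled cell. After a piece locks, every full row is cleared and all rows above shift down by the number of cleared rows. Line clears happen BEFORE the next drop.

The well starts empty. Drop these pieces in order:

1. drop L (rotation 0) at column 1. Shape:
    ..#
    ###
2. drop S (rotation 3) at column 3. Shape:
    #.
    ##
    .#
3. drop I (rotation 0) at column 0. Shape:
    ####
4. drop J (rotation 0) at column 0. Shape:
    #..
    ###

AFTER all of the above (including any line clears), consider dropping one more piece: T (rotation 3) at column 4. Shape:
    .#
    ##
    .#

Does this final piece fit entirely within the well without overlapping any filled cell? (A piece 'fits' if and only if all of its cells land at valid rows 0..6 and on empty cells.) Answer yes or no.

Drop 1: L rot0 at col 1 lands with bottom-row=0; cleared 0 line(s) (total 0); column heights now [0 1 1 2 0 0], max=2
Drop 2: S rot3 at col 3 lands with bottom-row=1; cleared 0 line(s) (total 0); column heights now [0 1 1 4 3 0], max=4
Drop 3: I rot0 at col 0 lands with bottom-row=4; cleared 0 line(s) (total 0); column heights now [5 5 5 5 3 0], max=5
Drop 4: J rot0 at col 0 lands with bottom-row=5; cleared 0 line(s) (total 0); column heights now [7 6 6 5 3 0], max=7
Test piece T rot3 at col 4 (width 2): heights before test = [7 6 6 5 3 0]; fits = True

Answer: yes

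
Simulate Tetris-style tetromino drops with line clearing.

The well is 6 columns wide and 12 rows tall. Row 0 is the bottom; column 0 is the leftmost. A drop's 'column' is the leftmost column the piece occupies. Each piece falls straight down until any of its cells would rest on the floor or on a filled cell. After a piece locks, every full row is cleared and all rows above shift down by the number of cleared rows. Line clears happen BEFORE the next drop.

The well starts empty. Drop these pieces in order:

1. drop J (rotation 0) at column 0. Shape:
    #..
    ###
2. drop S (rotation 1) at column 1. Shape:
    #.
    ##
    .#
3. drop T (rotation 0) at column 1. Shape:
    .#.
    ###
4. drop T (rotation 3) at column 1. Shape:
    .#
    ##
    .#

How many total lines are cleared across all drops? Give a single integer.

Drop 1: J rot0 at col 0 lands with bottom-row=0; cleared 0 line(s) (total 0); column heights now [2 1 1 0 0 0], max=2
Drop 2: S rot1 at col 1 lands with bottom-row=1; cleared 0 line(s) (total 0); column heights now [2 4 3 0 0 0], max=4
Drop 3: T rot0 at col 1 lands with bottom-row=4; cleared 0 line(s) (total 0); column heights now [2 5 6 5 0 0], max=6
Drop 4: T rot3 at col 1 lands with bottom-row=6; cleared 0 line(s) (total 0); column heights now [2 8 9 5 0 0], max=9

Answer: 0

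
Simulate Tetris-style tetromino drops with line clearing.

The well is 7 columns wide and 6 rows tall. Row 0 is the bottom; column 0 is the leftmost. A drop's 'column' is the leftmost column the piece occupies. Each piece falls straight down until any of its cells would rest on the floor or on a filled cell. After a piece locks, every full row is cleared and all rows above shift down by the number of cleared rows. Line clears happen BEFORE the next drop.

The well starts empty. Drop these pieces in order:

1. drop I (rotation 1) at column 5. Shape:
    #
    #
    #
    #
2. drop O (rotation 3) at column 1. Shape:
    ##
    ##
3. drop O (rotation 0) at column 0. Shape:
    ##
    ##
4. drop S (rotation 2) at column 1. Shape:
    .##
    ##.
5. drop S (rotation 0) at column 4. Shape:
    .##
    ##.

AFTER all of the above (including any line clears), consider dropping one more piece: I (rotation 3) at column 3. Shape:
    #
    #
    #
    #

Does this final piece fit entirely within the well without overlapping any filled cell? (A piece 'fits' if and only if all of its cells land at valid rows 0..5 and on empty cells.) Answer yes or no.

Drop 1: I rot1 at col 5 lands with bottom-row=0; cleared 0 line(s) (total 0); column heights now [0 0 0 0 0 4 0], max=4
Drop 2: O rot3 at col 1 lands with bottom-row=0; cleared 0 line(s) (total 0); column heights now [0 2 2 0 0 4 0], max=4
Drop 3: O rot0 at col 0 lands with bottom-row=2; cleared 0 line(s) (total 0); column heights now [4 4 2 0 0 4 0], max=4
Drop 4: S rot2 at col 1 lands with bottom-row=4; cleared 0 line(s) (total 0); column heights now [4 5 6 6 0 4 0], max=6
Drop 5: S rot0 at col 4 lands with bottom-row=4; cleared 0 line(s) (total 0); column heights now [4 5 6 6 5 6 6], max=6
Test piece I rot3 at col 3 (width 1): heights before test = [4 5 6 6 5 6 6]; fits = False

Answer: no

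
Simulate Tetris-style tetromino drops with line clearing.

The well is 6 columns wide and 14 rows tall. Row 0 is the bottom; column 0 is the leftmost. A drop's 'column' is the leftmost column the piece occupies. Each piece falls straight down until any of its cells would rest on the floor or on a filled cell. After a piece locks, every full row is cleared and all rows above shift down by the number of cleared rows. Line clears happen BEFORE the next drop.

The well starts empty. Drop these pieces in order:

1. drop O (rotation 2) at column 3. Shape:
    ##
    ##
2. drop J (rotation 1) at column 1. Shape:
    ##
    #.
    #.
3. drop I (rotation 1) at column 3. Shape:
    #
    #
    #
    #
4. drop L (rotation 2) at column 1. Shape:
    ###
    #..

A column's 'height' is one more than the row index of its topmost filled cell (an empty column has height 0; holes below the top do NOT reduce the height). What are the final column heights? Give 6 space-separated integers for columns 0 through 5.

Drop 1: O rot2 at col 3 lands with bottom-row=0; cleared 0 line(s) (total 0); column heights now [0 0 0 2 2 0], max=2
Drop 2: J rot1 at col 1 lands with bottom-row=0; cleared 0 line(s) (total 0); column heights now [0 3 3 2 2 0], max=3
Drop 3: I rot1 at col 3 lands with bottom-row=2; cleared 0 line(s) (total 0); column heights now [0 3 3 6 2 0], max=6
Drop 4: L rot2 at col 1 lands with bottom-row=5; cleared 0 line(s) (total 0); column heights now [0 7 7 7 2 0], max=7

Answer: 0 7 7 7 2 0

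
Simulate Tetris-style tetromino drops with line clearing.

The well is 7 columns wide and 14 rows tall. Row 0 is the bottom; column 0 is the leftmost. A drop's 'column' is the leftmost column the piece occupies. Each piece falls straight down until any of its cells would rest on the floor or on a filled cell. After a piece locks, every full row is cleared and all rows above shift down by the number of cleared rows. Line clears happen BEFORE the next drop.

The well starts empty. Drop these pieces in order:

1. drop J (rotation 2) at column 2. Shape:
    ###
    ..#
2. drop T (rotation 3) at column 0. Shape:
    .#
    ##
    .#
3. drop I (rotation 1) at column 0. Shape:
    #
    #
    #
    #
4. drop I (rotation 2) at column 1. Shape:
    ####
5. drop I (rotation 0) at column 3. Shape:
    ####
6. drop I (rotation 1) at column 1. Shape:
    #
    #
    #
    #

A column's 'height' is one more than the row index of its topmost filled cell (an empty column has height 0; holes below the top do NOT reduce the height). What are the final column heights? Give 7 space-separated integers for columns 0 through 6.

Drop 1: J rot2 at col 2 lands with bottom-row=0; cleared 0 line(s) (total 0); column heights now [0 0 2 2 2 0 0], max=2
Drop 2: T rot3 at col 0 lands with bottom-row=0; cleared 0 line(s) (total 0); column heights now [2 3 2 2 2 0 0], max=3
Drop 3: I rot1 at col 0 lands with bottom-row=2; cleared 0 line(s) (total 0); column heights now [6 3 2 2 2 0 0], max=6
Drop 4: I rot2 at col 1 lands with bottom-row=3; cleared 0 line(s) (total 0); column heights now [6 4 4 4 4 0 0], max=6
Drop 5: I rot0 at col 3 lands with bottom-row=4; cleared 0 line(s) (total 0); column heights now [6 4 4 5 5 5 5], max=6
Drop 6: I rot1 at col 1 lands with bottom-row=4; cleared 0 line(s) (total 0); column heights now [6 8 4 5 5 5 5], max=8

Answer: 6 8 4 5 5 5 5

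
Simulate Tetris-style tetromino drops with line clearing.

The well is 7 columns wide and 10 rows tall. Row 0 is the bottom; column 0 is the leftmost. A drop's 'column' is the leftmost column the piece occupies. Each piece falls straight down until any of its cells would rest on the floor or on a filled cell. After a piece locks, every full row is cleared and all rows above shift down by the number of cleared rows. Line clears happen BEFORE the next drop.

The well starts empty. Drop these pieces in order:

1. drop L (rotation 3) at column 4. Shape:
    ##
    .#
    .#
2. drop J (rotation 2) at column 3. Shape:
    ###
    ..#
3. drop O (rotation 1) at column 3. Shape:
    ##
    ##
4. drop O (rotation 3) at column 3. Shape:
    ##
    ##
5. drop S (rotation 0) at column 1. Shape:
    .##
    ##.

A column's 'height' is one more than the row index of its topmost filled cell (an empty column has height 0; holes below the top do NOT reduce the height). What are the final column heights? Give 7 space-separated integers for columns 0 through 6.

Answer: 0 9 10 10 9 5 0

Derivation:
Drop 1: L rot3 at col 4 lands with bottom-row=0; cleared 0 line(s) (total 0); column heights now [0 0 0 0 3 3 0], max=3
Drop 2: J rot2 at col 3 lands with bottom-row=3; cleared 0 line(s) (total 0); column heights now [0 0 0 5 5 5 0], max=5
Drop 3: O rot1 at col 3 lands with bottom-row=5; cleared 0 line(s) (total 0); column heights now [0 0 0 7 7 5 0], max=7
Drop 4: O rot3 at col 3 lands with bottom-row=7; cleared 0 line(s) (total 0); column heights now [0 0 0 9 9 5 0], max=9
Drop 5: S rot0 at col 1 lands with bottom-row=8; cleared 0 line(s) (total 0); column heights now [0 9 10 10 9 5 0], max=10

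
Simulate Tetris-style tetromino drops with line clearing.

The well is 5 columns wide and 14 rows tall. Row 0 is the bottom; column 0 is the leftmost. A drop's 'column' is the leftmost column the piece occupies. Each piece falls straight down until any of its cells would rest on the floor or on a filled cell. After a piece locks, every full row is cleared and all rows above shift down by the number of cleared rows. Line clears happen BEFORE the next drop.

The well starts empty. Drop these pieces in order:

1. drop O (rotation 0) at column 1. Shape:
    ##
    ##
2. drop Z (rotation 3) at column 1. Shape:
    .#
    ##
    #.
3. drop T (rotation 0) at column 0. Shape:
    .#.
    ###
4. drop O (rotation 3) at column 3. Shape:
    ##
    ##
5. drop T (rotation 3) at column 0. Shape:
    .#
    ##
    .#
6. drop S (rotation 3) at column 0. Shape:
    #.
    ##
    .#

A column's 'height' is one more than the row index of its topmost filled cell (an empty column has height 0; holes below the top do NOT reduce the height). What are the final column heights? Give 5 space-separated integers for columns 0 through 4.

Answer: 13 12 6 2 2

Derivation:
Drop 1: O rot0 at col 1 lands with bottom-row=0; cleared 0 line(s) (total 0); column heights now [0 2 2 0 0], max=2
Drop 2: Z rot3 at col 1 lands with bottom-row=2; cleared 0 line(s) (total 0); column heights now [0 4 5 0 0], max=5
Drop 3: T rot0 at col 0 lands with bottom-row=5; cleared 0 line(s) (total 0); column heights now [6 7 6 0 0], max=7
Drop 4: O rot3 at col 3 lands with bottom-row=0; cleared 0 line(s) (total 0); column heights now [6 7 6 2 2], max=7
Drop 5: T rot3 at col 0 lands with bottom-row=7; cleared 0 line(s) (total 0); column heights now [9 10 6 2 2], max=10
Drop 6: S rot3 at col 0 lands with bottom-row=10; cleared 0 line(s) (total 0); column heights now [13 12 6 2 2], max=13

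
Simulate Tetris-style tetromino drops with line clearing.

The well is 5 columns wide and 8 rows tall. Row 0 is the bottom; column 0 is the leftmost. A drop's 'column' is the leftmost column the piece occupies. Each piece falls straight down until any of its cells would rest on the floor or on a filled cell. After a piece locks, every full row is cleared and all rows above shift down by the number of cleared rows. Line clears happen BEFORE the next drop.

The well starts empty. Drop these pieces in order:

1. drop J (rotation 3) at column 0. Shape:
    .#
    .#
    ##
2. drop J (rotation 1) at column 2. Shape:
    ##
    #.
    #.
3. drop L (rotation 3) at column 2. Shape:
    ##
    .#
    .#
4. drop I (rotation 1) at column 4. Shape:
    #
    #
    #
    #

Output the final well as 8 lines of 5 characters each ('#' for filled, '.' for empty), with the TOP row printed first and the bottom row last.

Drop 1: J rot3 at col 0 lands with bottom-row=0; cleared 0 line(s) (total 0); column heights now [1 3 0 0 0], max=3
Drop 2: J rot1 at col 2 lands with bottom-row=0; cleared 0 line(s) (total 0); column heights now [1 3 3 3 0], max=3
Drop 3: L rot3 at col 2 lands with bottom-row=3; cleared 0 line(s) (total 0); column heights now [1 3 6 6 0], max=6
Drop 4: I rot1 at col 4 lands with bottom-row=0; cleared 0 line(s) (total 0); column heights now [1 3 6 6 4], max=6

Answer: .....
.....
..##.
...#.
...##
.####
.##.#
###.#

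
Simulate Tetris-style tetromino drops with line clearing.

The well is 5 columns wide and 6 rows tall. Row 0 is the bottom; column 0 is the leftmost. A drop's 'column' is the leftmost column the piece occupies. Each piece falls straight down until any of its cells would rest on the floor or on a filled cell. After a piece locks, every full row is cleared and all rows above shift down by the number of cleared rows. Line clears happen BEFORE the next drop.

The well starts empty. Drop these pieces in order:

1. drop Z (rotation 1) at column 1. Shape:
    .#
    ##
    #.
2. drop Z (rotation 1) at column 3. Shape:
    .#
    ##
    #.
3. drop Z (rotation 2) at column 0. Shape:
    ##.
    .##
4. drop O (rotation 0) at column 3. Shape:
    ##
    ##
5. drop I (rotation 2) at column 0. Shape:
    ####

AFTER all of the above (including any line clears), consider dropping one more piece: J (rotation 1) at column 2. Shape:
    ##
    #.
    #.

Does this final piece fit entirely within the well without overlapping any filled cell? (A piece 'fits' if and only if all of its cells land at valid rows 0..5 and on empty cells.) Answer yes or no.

Drop 1: Z rot1 at col 1 lands with bottom-row=0; cleared 0 line(s) (total 0); column heights now [0 2 3 0 0], max=3
Drop 2: Z rot1 at col 3 lands with bottom-row=0; cleared 0 line(s) (total 0); column heights now [0 2 3 2 3], max=3
Drop 3: Z rot2 at col 0 lands with bottom-row=3; cleared 0 line(s) (total 0); column heights now [5 5 4 2 3], max=5
Drop 4: O rot0 at col 3 lands with bottom-row=3; cleared 0 line(s) (total 0); column heights now [5 5 4 5 5], max=5
Drop 5: I rot2 at col 0 lands with bottom-row=5; cleared 0 line(s) (total 0); column heights now [6 6 6 6 5], max=6
Test piece J rot1 at col 2 (width 2): heights before test = [6 6 6 6 5]; fits = False

Answer: no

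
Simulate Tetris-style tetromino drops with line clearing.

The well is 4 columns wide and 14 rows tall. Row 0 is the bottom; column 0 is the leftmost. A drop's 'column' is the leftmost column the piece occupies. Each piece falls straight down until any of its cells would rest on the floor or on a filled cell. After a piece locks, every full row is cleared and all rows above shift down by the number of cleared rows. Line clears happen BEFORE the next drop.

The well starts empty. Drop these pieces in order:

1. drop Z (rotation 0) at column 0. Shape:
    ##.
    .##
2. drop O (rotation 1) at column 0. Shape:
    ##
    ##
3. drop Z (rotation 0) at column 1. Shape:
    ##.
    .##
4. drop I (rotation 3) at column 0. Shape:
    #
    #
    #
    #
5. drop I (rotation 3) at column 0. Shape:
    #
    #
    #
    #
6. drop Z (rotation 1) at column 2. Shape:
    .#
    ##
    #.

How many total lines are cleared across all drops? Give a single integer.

Drop 1: Z rot0 at col 0 lands with bottom-row=0; cleared 0 line(s) (total 0); column heights now [2 2 1 0], max=2
Drop 2: O rot1 at col 0 lands with bottom-row=2; cleared 0 line(s) (total 0); column heights now [4 4 1 0], max=4
Drop 3: Z rot0 at col 1 lands with bottom-row=3; cleared 1 line(s) (total 1); column heights now [3 4 4 0], max=4
Drop 4: I rot3 at col 0 lands with bottom-row=3; cleared 0 line(s) (total 1); column heights now [7 4 4 0], max=7
Drop 5: I rot3 at col 0 lands with bottom-row=7; cleared 0 line(s) (total 1); column heights now [11 4 4 0], max=11
Drop 6: Z rot1 at col 2 lands with bottom-row=4; cleared 0 line(s) (total 1); column heights now [11 4 6 7], max=11

Answer: 1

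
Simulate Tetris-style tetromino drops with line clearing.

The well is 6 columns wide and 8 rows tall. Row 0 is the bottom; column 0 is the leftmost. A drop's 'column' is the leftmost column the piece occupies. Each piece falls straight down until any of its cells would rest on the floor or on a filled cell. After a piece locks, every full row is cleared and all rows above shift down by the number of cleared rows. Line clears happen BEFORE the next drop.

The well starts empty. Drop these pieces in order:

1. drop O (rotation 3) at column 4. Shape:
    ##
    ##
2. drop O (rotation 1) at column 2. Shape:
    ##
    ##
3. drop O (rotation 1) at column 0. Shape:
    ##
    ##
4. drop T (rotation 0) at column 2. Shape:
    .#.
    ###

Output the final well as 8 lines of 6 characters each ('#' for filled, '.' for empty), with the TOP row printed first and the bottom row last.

Drop 1: O rot3 at col 4 lands with bottom-row=0; cleared 0 line(s) (total 0); column heights now [0 0 0 0 2 2], max=2
Drop 2: O rot1 at col 2 lands with bottom-row=0; cleared 0 line(s) (total 0); column heights now [0 0 2 2 2 2], max=2
Drop 3: O rot1 at col 0 lands with bottom-row=0; cleared 2 line(s) (total 2); column heights now [0 0 0 0 0 0], max=0
Drop 4: T rot0 at col 2 lands with bottom-row=0; cleared 0 line(s) (total 2); column heights now [0 0 1 2 1 0], max=2

Answer: ......
......
......
......
......
......
...#..
..###.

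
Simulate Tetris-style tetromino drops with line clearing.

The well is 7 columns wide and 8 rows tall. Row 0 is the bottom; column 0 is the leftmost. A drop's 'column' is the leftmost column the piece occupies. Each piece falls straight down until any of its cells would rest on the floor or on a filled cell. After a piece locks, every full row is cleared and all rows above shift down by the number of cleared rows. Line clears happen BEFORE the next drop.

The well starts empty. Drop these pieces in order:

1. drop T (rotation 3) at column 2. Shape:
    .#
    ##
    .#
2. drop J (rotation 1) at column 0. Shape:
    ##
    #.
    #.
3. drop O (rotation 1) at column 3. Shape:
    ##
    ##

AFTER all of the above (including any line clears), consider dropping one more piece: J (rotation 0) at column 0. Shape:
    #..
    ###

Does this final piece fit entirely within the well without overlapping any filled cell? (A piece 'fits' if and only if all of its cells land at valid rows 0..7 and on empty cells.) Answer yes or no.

Answer: yes

Derivation:
Drop 1: T rot3 at col 2 lands with bottom-row=0; cleared 0 line(s) (total 0); column heights now [0 0 2 3 0 0 0], max=3
Drop 2: J rot1 at col 0 lands with bottom-row=0; cleared 0 line(s) (total 0); column heights now [3 3 2 3 0 0 0], max=3
Drop 3: O rot1 at col 3 lands with bottom-row=3; cleared 0 line(s) (total 0); column heights now [3 3 2 5 5 0 0], max=5
Test piece J rot0 at col 0 (width 3): heights before test = [3 3 2 5 5 0 0]; fits = True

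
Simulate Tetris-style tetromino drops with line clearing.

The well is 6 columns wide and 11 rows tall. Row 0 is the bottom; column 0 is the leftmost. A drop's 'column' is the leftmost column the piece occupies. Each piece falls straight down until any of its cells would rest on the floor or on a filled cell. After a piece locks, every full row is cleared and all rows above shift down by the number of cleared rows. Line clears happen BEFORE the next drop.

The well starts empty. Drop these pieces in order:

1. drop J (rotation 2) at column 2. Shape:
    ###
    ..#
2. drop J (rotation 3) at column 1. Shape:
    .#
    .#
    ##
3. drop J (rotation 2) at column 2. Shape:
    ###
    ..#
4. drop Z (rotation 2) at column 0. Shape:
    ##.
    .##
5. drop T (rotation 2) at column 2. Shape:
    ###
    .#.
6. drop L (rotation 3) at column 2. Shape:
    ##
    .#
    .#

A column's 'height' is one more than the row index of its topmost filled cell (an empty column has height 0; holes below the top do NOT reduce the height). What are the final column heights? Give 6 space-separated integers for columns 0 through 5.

Answer: 8 8 11 11 8 0

Derivation:
Drop 1: J rot2 at col 2 lands with bottom-row=0; cleared 0 line(s) (total 0); column heights now [0 0 2 2 2 0], max=2
Drop 2: J rot3 at col 1 lands with bottom-row=2; cleared 0 line(s) (total 0); column heights now [0 3 5 2 2 0], max=5
Drop 3: J rot2 at col 2 lands with bottom-row=4; cleared 0 line(s) (total 0); column heights now [0 3 6 6 6 0], max=6
Drop 4: Z rot2 at col 0 lands with bottom-row=6; cleared 0 line(s) (total 0); column heights now [8 8 7 6 6 0], max=8
Drop 5: T rot2 at col 2 lands with bottom-row=6; cleared 0 line(s) (total 0); column heights now [8 8 8 8 8 0], max=8
Drop 6: L rot3 at col 2 lands with bottom-row=8; cleared 0 line(s) (total 0); column heights now [8 8 11 11 8 0], max=11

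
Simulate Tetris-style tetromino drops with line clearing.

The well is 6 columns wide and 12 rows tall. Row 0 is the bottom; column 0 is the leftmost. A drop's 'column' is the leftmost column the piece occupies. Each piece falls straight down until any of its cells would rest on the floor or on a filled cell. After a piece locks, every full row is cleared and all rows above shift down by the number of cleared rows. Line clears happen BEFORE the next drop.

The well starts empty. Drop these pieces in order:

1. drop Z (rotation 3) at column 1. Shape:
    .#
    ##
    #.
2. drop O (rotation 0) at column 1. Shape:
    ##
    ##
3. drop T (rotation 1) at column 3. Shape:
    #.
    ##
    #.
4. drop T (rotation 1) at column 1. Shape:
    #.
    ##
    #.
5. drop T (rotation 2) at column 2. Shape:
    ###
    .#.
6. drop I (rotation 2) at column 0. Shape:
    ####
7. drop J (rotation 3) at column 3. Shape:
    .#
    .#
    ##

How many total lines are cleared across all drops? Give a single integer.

Drop 1: Z rot3 at col 1 lands with bottom-row=0; cleared 0 line(s) (total 0); column heights now [0 2 3 0 0 0], max=3
Drop 2: O rot0 at col 1 lands with bottom-row=3; cleared 0 line(s) (total 0); column heights now [0 5 5 0 0 0], max=5
Drop 3: T rot1 at col 3 lands with bottom-row=0; cleared 0 line(s) (total 0); column heights now [0 5 5 3 2 0], max=5
Drop 4: T rot1 at col 1 lands with bottom-row=5; cleared 0 line(s) (total 0); column heights now [0 8 7 3 2 0], max=8
Drop 5: T rot2 at col 2 lands with bottom-row=6; cleared 0 line(s) (total 0); column heights now [0 8 8 8 8 0], max=8
Drop 6: I rot2 at col 0 lands with bottom-row=8; cleared 0 line(s) (total 0); column heights now [9 9 9 9 8 0], max=9
Drop 7: J rot3 at col 3 lands with bottom-row=9; cleared 0 line(s) (total 0); column heights now [9 9 9 10 12 0], max=12

Answer: 0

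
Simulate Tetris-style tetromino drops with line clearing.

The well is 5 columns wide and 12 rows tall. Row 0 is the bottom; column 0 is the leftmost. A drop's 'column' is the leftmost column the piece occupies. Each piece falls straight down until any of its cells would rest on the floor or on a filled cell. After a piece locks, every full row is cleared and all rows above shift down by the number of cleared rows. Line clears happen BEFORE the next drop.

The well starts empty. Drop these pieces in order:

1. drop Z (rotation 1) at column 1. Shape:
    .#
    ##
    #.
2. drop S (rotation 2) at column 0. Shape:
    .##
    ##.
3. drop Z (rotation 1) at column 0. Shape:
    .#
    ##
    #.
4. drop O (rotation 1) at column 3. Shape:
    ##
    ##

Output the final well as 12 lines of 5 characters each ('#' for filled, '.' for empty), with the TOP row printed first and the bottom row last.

Drop 1: Z rot1 at col 1 lands with bottom-row=0; cleared 0 line(s) (total 0); column heights now [0 2 3 0 0], max=3
Drop 2: S rot2 at col 0 lands with bottom-row=2; cleared 0 line(s) (total 0); column heights now [3 4 4 0 0], max=4
Drop 3: Z rot1 at col 0 lands with bottom-row=3; cleared 0 line(s) (total 0); column heights now [5 6 4 0 0], max=6
Drop 4: O rot1 at col 3 lands with bottom-row=0; cleared 0 line(s) (total 0); column heights now [5 6 4 2 2], max=6

Answer: .....
.....
.....
.....
.....
.....
.#...
##...
###..
###..
.####
.#.##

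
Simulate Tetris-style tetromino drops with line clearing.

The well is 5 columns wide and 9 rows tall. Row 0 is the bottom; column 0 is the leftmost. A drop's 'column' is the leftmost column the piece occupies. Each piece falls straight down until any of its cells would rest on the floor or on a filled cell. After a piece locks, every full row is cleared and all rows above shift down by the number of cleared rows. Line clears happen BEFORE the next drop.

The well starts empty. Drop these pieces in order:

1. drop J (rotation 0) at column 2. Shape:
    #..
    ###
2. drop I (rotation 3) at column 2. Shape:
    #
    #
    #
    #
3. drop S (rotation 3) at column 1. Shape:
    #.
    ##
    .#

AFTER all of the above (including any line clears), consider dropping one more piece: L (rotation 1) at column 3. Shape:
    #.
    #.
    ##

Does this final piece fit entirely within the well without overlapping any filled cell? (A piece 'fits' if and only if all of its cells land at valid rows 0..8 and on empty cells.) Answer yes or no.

Answer: yes

Derivation:
Drop 1: J rot0 at col 2 lands with bottom-row=0; cleared 0 line(s) (total 0); column heights now [0 0 2 1 1], max=2
Drop 2: I rot3 at col 2 lands with bottom-row=2; cleared 0 line(s) (total 0); column heights now [0 0 6 1 1], max=6
Drop 3: S rot3 at col 1 lands with bottom-row=6; cleared 0 line(s) (total 0); column heights now [0 9 8 1 1], max=9
Test piece L rot1 at col 3 (width 2): heights before test = [0 9 8 1 1]; fits = True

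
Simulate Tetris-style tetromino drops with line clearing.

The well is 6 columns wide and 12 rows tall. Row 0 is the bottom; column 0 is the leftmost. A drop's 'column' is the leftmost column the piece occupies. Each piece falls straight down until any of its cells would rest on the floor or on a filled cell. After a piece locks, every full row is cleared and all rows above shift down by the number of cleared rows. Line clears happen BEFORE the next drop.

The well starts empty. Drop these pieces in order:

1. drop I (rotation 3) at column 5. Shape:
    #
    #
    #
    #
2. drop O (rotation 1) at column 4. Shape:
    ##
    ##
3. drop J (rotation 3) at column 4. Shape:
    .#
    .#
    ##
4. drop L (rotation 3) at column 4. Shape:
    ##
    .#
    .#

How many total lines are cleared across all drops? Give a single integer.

Answer: 0

Derivation:
Drop 1: I rot3 at col 5 lands with bottom-row=0; cleared 0 line(s) (total 0); column heights now [0 0 0 0 0 4], max=4
Drop 2: O rot1 at col 4 lands with bottom-row=4; cleared 0 line(s) (total 0); column heights now [0 0 0 0 6 6], max=6
Drop 3: J rot3 at col 4 lands with bottom-row=6; cleared 0 line(s) (total 0); column heights now [0 0 0 0 7 9], max=9
Drop 4: L rot3 at col 4 lands with bottom-row=9; cleared 0 line(s) (total 0); column heights now [0 0 0 0 12 12], max=12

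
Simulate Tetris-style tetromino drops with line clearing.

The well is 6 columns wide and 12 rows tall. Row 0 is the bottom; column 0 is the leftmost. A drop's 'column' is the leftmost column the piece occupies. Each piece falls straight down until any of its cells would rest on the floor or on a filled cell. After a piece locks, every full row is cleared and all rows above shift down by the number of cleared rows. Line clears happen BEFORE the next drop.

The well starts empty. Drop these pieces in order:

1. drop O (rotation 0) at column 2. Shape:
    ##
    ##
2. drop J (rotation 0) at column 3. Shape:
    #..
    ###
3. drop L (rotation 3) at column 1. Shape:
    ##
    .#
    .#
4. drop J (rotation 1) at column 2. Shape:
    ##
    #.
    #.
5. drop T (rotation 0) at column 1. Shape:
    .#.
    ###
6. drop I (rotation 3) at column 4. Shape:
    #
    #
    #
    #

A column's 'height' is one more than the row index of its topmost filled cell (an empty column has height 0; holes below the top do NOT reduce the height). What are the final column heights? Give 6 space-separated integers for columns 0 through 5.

Answer: 0 9 10 9 7 3

Derivation:
Drop 1: O rot0 at col 2 lands with bottom-row=0; cleared 0 line(s) (total 0); column heights now [0 0 2 2 0 0], max=2
Drop 2: J rot0 at col 3 lands with bottom-row=2; cleared 0 line(s) (total 0); column heights now [0 0 2 4 3 3], max=4
Drop 3: L rot3 at col 1 lands with bottom-row=2; cleared 0 line(s) (total 0); column heights now [0 5 5 4 3 3], max=5
Drop 4: J rot1 at col 2 lands with bottom-row=5; cleared 0 line(s) (total 0); column heights now [0 5 8 8 3 3], max=8
Drop 5: T rot0 at col 1 lands with bottom-row=8; cleared 0 line(s) (total 0); column heights now [0 9 10 9 3 3], max=10
Drop 6: I rot3 at col 4 lands with bottom-row=3; cleared 0 line(s) (total 0); column heights now [0 9 10 9 7 3], max=10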